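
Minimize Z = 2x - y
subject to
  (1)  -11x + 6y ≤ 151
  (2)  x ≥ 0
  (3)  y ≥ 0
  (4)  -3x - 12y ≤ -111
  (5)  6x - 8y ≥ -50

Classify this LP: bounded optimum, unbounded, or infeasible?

bounded optimum

Extreme points and Z = 2x - y:
  (37, 0) → Z = 74
  (3, 17/2) → Z = -5/2
The feasible region has finitely many vertices and no improving ray; the minimum is -5/2 at (3, 17/2).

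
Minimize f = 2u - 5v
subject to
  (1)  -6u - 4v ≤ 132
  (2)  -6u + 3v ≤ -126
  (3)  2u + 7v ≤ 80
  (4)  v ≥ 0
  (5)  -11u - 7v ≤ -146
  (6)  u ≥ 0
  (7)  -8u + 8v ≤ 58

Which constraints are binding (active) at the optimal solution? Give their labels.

(2) and (3)

Extreme points and f = 2u - 5v:
  (187/8, 19/4) → f = 23
  (21, 0) → f = 42
  (40, 0) → f = 80

The minimum is at (187/8, 19/4). Substituting into each constraint, equality holds for (2) and (3); the remaining constraints have slack.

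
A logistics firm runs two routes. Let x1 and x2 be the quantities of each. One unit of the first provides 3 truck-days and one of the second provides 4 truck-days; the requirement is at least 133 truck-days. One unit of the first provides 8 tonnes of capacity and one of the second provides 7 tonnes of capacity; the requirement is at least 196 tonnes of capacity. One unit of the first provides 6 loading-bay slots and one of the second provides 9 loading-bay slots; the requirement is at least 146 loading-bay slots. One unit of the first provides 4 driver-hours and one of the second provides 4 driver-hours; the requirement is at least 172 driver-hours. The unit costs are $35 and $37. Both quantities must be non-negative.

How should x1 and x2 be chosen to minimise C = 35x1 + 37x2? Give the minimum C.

Corner points and C = 35x1 + 37x2:
  (0, 43) → C = 1591
  (133/3, 0) → C = 4655/3
  (39, 4) → C = 1513
The feasible region is unbounded (it extends along (0, 1), (1, 0)), but C strictly increases along every unbounded feasible direction, so there is no improving ray and the minimum is attained at a vertex.

x1 = 39, x2 = 4, minimum C = 1513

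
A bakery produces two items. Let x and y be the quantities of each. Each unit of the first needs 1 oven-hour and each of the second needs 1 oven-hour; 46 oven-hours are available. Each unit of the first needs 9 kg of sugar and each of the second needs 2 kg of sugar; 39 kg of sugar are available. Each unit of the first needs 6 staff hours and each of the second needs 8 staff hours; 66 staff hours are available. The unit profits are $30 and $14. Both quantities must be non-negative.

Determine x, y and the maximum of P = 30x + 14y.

x = 3, y = 6, maximum P = 174

Feasible corners and P = 30x + 14y:
  (0, 0) → P = 0
  (0, 33/4) → P = 231/2
  (13/3, 0) → P = 130
  (3, 6) → P = 174

At the optimal vertex, 9x + 2y = 39 and 6x + 8y = 66.
Solving simultaneously gives x = 3, y = 6.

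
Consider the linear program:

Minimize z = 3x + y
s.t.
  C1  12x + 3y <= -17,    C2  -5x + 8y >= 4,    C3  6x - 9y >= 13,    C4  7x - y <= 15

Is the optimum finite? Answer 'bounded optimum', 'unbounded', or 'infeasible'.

The boundaries 12x + 3y = -17 and -5x + 8y = 4 meet at (-4/3, -1/3), but that point violates 6x - 9y ≥ 13. Every candidate vertex is excluded by some other constraint, so the feasible region is empty.

infeasible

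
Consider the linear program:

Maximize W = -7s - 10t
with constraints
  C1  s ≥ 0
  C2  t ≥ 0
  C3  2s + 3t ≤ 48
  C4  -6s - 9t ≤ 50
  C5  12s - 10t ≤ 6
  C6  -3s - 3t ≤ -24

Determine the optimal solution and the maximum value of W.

s = 43/11, t = 45/11, maximum W = -751/11

Corner points and W = -7s - 10t:
  (0, 16) → W = -160
  (0, 8) → W = -80
  (249/28, 141/14) → W = -4563/28
  (43/11, 45/11) → W = -751/11

The binding constraints are 12s - 10t = 6 and -3s - 3t = -24.
Solving simultaneously gives s = 43/11, t = 45/11.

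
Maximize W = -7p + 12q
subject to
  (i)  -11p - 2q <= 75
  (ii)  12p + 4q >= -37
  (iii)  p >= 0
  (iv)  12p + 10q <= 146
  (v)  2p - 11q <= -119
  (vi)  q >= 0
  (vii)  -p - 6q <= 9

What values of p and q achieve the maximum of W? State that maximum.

Extreme points and W = -7p + 12q:
  (0, 73/5) → W = 876/5
  (0, 119/11) → W = 1428/11
  (52/19, 215/19) → W = 2216/19

The binding constraints are p = 0 and 12p + 10q = 146.
Solving simultaneously gives p = 0, q = 73/5.

p = 0, q = 73/5, maximum W = 876/5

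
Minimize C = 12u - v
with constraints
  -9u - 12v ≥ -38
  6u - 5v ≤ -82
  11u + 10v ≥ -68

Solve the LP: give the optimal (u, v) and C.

u = -598/21, v = 515/21, minimum C = -7691/21

Vertices and C = 12u - v:
  (-794/117, 322/39) → C = -1166/13
  (-598/21, 515/21) → C = -7691/21
  (-232/23, 494/115) → C = -14414/115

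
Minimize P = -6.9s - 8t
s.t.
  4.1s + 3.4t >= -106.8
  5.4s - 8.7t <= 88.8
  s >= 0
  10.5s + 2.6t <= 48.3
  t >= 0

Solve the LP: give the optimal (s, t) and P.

s = 0, t = 483/26, minimum P = -1932/13

Vertices and P = -6.9s - 8t:
  (0, 483/26) → P = -1932/13
  (0, 0) → P = 0
  (23/5, 0) → P = -1587/50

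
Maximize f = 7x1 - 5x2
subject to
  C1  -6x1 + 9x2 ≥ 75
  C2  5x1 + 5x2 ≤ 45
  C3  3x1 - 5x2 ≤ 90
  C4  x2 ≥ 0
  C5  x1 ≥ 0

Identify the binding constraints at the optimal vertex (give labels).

Feasible corners and f = 7x1 - 5x2:
  (2/5, 43/5) → f = -201/5
  (0, 25/3) → f = -125/3
  (0, 9) → f = -45

The maximum is at (2/5, 43/5). Substituting into each constraint, equality holds for C1 and C2; the remaining constraints have slack.

C1 and C2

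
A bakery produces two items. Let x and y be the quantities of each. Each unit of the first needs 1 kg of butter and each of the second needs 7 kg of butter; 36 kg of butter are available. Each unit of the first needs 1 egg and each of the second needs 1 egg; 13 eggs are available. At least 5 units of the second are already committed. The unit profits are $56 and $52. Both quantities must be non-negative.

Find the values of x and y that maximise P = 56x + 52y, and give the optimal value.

x = 1, y = 5, maximum P = 316

Feasible corners and P = 56x + 52y:
  (0, 36/7) → P = 1872/7
  (0, 5) → P = 260
  (1, 5) → P = 316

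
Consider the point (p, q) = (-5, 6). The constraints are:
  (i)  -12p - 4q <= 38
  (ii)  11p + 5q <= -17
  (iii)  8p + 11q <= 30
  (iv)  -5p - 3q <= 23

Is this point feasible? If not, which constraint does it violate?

feasible

(i): 36 ≤ 38 ✓
(ii): -25 ≤ -17 ✓
(iii): 26 ≤ 30 ✓
(iv): 7 ≤ 23 ✓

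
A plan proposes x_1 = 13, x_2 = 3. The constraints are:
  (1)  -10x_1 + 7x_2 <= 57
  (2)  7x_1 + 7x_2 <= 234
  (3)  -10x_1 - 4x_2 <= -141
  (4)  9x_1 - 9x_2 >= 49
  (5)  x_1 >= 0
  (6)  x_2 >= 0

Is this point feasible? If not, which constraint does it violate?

feasible

(1): -109 ≤ 57 ✓
(2): 112 ≤ 234 ✓
(3): -142 ≤ -141 ✓
(4): 90 ≥ 49 ✓
(5): 13 ≥ 0 ✓
(6): 3 ≥ 0 ✓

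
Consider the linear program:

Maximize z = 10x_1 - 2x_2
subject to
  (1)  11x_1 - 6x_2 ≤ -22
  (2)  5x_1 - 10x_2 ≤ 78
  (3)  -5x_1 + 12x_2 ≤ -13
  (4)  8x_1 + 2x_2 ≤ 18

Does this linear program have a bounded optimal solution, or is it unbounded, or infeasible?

bounded optimum

Extreme points and z = 10x_1 - 2x_2:
  (-43/5, -121/10) → z = -309/5
  (-57/17, -253/102) → z = -1457/51
The feasible region has finitely many vertices and no improving ray; the maximum is -1457/51 at (-57/17, -253/102).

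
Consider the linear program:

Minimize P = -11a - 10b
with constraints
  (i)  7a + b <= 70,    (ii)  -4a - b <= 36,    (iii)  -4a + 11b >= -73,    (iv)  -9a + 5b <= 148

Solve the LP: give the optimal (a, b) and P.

a = 101/22, b = 833/22, minimum P = -9441/22

Feasible corners and P = -11a - 10b:
  (281/27, -77/27) → P = -2321/27
  (101/22, 833/22) → P = -9441/22
  (-323/48, -109/12) → P = 7913/48
  (-328/29, 268/29) → P = 32

At the optimal vertex, 7a + b = 70 and -9a + 5b = 148.
Solving simultaneously gives a = 101/22, b = 833/22.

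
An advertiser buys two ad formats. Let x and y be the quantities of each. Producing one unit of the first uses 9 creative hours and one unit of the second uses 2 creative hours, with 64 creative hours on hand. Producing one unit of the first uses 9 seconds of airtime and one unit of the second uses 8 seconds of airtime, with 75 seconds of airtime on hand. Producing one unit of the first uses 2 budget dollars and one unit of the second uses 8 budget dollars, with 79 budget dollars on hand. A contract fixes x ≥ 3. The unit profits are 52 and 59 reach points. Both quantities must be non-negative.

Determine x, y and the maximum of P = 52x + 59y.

Extreme points and P = 52x + 59y:
  (64/9, 0) → P = 3328/9
  (3, 0) → P = 156
  (181/27, 11/6) → P = 24665/54
  (3, 6) → P = 510

The optimum lies where 9x + 8y = 75 and x = 3.
Solving simultaneously gives x = 3, y = 6.

x = 3, y = 6, maximum P = 510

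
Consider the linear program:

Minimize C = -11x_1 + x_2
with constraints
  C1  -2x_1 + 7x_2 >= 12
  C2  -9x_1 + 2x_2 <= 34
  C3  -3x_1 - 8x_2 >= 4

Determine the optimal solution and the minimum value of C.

x_1 = -124/37, x_2 = 28/37, minimum C = 1392/37

Extreme points and C = -11x_1 + x_2:
  (-214/59, 40/59) → C = 2394/59
  (-124/37, 28/37) → C = 1392/37
  (-140/39, 11/13) → C = 121/3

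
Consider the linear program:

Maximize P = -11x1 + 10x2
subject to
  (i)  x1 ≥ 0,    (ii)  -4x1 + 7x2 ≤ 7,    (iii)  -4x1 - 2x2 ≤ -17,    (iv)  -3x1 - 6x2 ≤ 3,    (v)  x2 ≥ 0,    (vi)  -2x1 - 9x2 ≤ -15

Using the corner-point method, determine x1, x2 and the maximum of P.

x1 = 35/12, x2 = 8/3, maximum P = -65/12

The feasible region is unbounded (it extends along (7, 4), (1, 0)), but P strictly decreases along every unbounded feasible direction, so there is no improving ray and the maximum is attained at a vertex.

At the optimal vertex, -4x1 + 7x2 = 7 and -4x1 - 2x2 = -17.
Solving simultaneously gives x1 = 35/12, x2 = 8/3.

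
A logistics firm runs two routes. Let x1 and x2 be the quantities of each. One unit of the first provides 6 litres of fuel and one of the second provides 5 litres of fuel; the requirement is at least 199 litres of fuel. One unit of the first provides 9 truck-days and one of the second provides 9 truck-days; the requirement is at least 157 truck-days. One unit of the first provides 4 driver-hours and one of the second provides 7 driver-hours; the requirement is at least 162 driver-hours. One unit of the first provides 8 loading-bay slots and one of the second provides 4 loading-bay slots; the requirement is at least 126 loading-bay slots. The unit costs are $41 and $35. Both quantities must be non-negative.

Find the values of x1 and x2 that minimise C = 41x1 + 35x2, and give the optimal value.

Extreme points and C = 41x1 + 35x2:
  (0, 199/5) → C = 1393
  (81/2, 0) → C = 3321/2
  (53/2, 8) → C = 2733/2
The feasible region is unbounded (it extends along (0, 1), (1, 0)), but C strictly increases along every unbounded feasible direction, so there is no improving ray and the minimum is attained at a vertex.

At the optimal vertex, 6x1 + 5x2 = 199 and 4x1 + 7x2 = 162.
Solving simultaneously gives x1 = 53/2, x2 = 8.

x1 = 53/2, x2 = 8, minimum C = 2733/2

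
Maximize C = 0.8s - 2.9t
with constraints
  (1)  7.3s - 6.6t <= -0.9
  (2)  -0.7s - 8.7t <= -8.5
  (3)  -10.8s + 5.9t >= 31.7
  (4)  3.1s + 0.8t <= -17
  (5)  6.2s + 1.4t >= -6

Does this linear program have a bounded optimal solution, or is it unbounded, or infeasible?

infeasible

The boundaries -0.7s - 8.7t = -8.5 and 3.1s + 0.8t = -17 meet at (-15470/2641, 3825/2641), but that point violates 6.2s + 1.4t ≥ -6. Every candidate vertex is excluded by some other constraint, so the feasible region is empty.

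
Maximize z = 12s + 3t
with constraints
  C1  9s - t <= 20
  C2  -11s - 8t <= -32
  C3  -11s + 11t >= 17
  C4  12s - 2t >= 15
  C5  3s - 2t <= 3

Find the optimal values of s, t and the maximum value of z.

s = 25/6, t = 35/2, maximum z = 205/2

Extreme points and z = 12s + 3t:
  (237/88, 373/88) → z = 3963/88
  (25/6, 35/2) → z = 205/2
  (199/110, 369/110) → z = 699/22

The binding constraints are 9s - t = 20 and 12s - 2t = 15.
Solving simultaneously gives s = 25/6, t = 35/2.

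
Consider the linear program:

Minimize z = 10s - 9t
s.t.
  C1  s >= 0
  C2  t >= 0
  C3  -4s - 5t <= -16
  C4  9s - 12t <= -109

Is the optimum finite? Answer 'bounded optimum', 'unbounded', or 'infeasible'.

unbounded

From the feasible point (0, 109/12), moving in the direction (0, 1) keeps every constraint satisfied while z decreases without bound.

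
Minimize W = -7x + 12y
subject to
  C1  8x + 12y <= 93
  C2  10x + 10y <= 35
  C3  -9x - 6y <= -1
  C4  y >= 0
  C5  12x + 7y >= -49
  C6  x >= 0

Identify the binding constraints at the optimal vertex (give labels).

C2 and C4

Extreme points and W = -7x + 12y:
  (7/2, 0) → W = -49/2
  (0, 7/2) → W = 42
  (1/9, 0) → W = -7/9
  (0, 1/6) → W = 2

The minimum is at (7/2, 0). Substituting into each constraint, equality holds for C2 and C4; the remaining constraints have slack.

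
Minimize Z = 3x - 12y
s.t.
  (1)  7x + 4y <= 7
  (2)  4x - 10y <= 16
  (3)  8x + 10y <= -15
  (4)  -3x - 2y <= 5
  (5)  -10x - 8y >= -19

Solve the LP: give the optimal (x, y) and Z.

x = -10/7, y = -5/14, minimum Z = 0

Corner points and Z = 3x - 12y:
  (1/12, -47/30) → Z = 381/20
  (-9/19, -34/19) → Z = 381/19
  (-10/7, -5/14) → Z = 0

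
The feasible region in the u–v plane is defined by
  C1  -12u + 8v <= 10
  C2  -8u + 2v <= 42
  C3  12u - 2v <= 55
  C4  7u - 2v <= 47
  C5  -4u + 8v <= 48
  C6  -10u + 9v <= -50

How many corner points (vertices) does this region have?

Intersecting each pair of boundary lines and keeping only the points that satisfy every inequality leaves:
  (-89, -335)
  (-239/26, -205/13)
  (8/5, -179/10)
  (395/88, -25/44)

4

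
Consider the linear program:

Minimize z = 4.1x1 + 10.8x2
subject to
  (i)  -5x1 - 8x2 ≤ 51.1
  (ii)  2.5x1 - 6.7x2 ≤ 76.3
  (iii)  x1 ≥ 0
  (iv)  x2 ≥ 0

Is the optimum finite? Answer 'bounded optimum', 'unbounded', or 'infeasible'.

bounded optimum

Feasible corners and z = 4.1x1 + 10.8x2:
  (30.52, 0) → z = 125.132
  (0, 0) → z = 0
The feasible region has finitely many vertices and no improving ray; the minimum is 0 at (0, 0).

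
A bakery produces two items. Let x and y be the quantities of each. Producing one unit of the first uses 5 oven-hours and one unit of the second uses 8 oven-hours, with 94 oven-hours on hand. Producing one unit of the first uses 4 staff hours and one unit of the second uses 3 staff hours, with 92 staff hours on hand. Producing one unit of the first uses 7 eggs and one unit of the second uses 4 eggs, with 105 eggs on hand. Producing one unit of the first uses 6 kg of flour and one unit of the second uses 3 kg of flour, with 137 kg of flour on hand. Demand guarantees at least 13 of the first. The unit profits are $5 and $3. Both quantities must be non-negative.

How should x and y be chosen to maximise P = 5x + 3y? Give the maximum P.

x = 13, y = 7/2, maximum P = 151/2

Feasible corners and P = 5x + 3y:
  (15, 0) → P = 75
  (13, 0) → P = 65
  (13, 7/2) → P = 151/2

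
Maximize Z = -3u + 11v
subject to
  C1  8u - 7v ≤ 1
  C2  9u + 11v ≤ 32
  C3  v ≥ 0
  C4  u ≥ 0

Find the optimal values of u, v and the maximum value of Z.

Extreme points and Z = -3u + 11v:
  (235/151, 247/151) → Z = 2012/151
  (1/8, 0) → Z = -3/8
  (0, 32/11) → Z = 32
  (0, 0) → Z = 0

The optimum lies where 9u + 11v = 32 and u = 0.
Solving simultaneously gives u = 0, v = 32/11.

u = 0, v = 32/11, maximum Z = 32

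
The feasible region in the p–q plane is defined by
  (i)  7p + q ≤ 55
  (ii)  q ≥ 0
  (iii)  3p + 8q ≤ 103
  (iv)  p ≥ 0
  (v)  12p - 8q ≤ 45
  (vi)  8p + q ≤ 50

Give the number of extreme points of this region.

5

The feasible vertices (each the meet of two boundaries and inside every other half-plane) are:
  (0, 0)
  (15/4, 0)
  (0, 103/8)
  (297/61, 674/61)
  (445/76, 60/19)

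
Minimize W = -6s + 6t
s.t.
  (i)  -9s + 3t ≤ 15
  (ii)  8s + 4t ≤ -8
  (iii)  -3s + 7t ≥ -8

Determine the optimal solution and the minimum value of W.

s = -6/17, t = -22/17, minimum W = -96/17

Extreme points and W = -6s + 6t:
  (-7/5, 4/5) → W = 66/5
  (-43/18, -13/6) → W = 4/3
  (-6/17, -22/17) → W = -96/17

The binding constraints are 8s + 4t = -8 and -3s + 7t = -8.
Solving simultaneously gives s = -6/17, t = -22/17.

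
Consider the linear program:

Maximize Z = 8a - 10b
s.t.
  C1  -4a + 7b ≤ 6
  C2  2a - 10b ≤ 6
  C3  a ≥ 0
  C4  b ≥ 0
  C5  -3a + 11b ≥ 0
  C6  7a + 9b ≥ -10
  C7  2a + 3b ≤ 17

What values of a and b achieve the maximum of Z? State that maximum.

a = 187/31, b = 51/31, maximum Z = 986/31

Extreme points and Z = 8a - 10b:
  (0, 6/7) → Z = -60/7
  (101/26, 40/13) → Z = 4/13
  (0, 0) → Z = 0
  (187/31, 51/31) → Z = 986/31

At the optimal vertex, -3a + 11b = 0 and 2a + 3b = 17.
Solving simultaneously gives a = 187/31, b = 51/31.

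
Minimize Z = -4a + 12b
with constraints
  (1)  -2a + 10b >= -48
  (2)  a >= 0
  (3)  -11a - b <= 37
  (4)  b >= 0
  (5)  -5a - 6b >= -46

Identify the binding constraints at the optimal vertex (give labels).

(4) and (5)

Corner points and Z = -4a + 12b:
  (0, 0) → Z = 0
  (0, 23/3) → Z = 92
  (46/5, 0) → Z = -184/5

The minimum is at (46/5, 0). Substituting into each constraint, equality holds for (4) and (5); the remaining constraints have slack.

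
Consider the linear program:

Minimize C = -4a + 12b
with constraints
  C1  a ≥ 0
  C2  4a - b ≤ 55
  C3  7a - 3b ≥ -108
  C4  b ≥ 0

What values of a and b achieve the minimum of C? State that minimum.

Vertices and C = -4a + 12b:
  (0, 36) → C = 432
  (0, 0) → C = 0
  (273/5, 817/5) → C = 8712/5
  (55/4, 0) → C = -55

a = 55/4, b = 0, minimum C = -55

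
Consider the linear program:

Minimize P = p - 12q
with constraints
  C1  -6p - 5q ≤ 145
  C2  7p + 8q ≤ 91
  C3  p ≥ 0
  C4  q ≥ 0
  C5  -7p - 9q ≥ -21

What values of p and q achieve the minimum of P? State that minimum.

p = 0, q = 7/3, minimum P = -28

Extreme points and P = p - 12q:
  (0, 0) → P = 0
  (0, 7/3) → P = -28
  (3, 0) → P = 3

At the optimal vertex, p = 0 and -7p - 9q = -21.
Solving simultaneously gives p = 0, q = 7/3.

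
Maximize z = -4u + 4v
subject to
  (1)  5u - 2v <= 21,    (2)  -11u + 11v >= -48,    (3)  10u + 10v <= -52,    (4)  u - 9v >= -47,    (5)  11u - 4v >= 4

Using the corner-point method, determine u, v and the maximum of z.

u = -28/25, v = -102/25, maximum z = -296/25

Corner points and z = -4u + 4v:
  (-23/55, -263/55) → z = -192/11
  (-148/77, -44/7) → z = -192/11
  (-28/25, -102/25) → z = -296/25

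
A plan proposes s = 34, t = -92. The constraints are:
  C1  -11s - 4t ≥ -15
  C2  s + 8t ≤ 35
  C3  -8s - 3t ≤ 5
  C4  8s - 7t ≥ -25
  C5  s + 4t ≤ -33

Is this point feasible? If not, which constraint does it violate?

feasible

C1: -6 ≥ -15 ✓
C2: -702 ≤ 35 ✓
C3: 4 ≤ 5 ✓
C4: 916 ≥ -25 ✓
C5: -334 ≤ -33 ✓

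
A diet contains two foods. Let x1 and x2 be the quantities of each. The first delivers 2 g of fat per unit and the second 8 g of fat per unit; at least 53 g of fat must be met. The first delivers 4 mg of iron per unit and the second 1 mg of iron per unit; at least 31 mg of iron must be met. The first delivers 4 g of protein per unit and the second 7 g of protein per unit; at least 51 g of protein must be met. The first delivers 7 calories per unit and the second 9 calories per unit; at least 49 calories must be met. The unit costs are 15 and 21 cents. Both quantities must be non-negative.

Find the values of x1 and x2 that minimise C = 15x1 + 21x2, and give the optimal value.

Feasible corners and C = 15x1 + 21x2:
  (0, 31) → C = 651
  (53/2, 0) → C = 795/2
  (13/2, 5) → C = 405/2
The feasible region is unbounded (it extends along (0, 1), (1, 0)), but C strictly increases along every unbounded feasible direction, so there is no improving ray and the minimum is attained at a vertex.

The optimum lies where 2x1 + 8x2 = 53 and 4x1 + x2 = 31.
Solving simultaneously gives x1 = 13/2, x2 = 5.

x1 = 13/2, x2 = 5, minimum C = 405/2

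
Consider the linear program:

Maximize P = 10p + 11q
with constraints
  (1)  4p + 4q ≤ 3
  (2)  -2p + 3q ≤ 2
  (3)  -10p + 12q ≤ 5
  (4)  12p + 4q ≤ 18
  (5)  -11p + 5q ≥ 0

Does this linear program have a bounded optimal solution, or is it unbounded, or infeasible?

bounded optimum

Vertices and P = 10p + 11q:
  (2/11, 25/44) → P = 355/44
  (15/64, 33/64) → P = 513/64
The feasible region has finitely many vertices and no improving ray; the maximum is 355/44 at (2/11, 25/44).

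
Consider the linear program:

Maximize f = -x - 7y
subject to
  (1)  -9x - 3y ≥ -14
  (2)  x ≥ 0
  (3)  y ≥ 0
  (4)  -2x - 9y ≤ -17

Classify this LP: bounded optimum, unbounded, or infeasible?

Extreme points and f = -x - 7y:
  (0, 14/3) → f = -98/3
  (1, 5/3) → f = -38/3
  (0, 17/9) → f = -119/9
The feasible region has finitely many vertices and no improving ray; the maximum is -38/3 at (1, 5/3).

bounded optimum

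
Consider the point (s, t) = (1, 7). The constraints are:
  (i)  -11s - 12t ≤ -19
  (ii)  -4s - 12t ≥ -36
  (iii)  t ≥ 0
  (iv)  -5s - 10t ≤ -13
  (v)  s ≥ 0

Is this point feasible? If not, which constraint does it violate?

Constraint (ii): -4s - 12t = -88, which is not ≥ -36. All other constraints are satisfied.

not feasible — violates (ii)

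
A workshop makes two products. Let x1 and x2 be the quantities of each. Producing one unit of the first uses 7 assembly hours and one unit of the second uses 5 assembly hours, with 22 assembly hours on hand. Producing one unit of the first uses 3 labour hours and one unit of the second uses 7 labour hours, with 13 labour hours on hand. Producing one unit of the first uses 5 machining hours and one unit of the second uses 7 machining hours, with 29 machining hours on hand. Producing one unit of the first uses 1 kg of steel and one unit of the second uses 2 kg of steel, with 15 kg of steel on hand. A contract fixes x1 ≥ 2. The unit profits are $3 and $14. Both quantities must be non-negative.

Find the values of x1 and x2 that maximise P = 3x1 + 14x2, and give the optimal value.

Feasible corners and P = 3x1 + 14x2:
  (22/7, 0) → P = 66/7
  (2, 0) → P = 6
  (89/34, 25/34) → P = 617/34
  (2, 1) → P = 20

The optimum lies where 3x1 + 7x2 = 13 and x1 = 2.
Solving simultaneously gives x1 = 2, x2 = 1.

x1 = 2, x2 = 1, maximum P = 20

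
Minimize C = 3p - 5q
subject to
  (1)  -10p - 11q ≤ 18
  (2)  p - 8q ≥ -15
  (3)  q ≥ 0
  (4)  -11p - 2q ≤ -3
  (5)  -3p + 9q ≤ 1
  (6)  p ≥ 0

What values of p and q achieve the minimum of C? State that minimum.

Vertices and C = 3p - 5q:
  (127/15, 44/15) → C = 161/15
  (3/11, 0) → C = 9/11
  (5/21, 4/21) → C = -5/21
The feasible region is unbounded (it extends along (8, 1), (1, 0)), but C strictly increases along every unbounded feasible direction, so there is no improving ray and the minimum is attained at a vertex.

At the optimal vertex, -11p - 2q = -3 and -3p + 9q = 1.
Solving simultaneously gives p = 5/21, q = 4/21.

p = 5/21, q = 4/21, minimum C = -5/21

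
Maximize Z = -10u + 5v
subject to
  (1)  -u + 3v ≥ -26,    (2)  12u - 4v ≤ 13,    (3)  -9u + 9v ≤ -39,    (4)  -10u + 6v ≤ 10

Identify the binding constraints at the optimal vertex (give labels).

(1) and (3)

Vertices and Z = -10u + 5v:
  (-65/32, -299/32) → Z = -845/32
  (-13/2, -65/6) → Z = 65/6
  (-13/24, -39/8) → Z = -455/24

The maximum is at (-13/2, -65/6). Substituting into each constraint, equality holds for (1) and (3); the remaining constraints have slack.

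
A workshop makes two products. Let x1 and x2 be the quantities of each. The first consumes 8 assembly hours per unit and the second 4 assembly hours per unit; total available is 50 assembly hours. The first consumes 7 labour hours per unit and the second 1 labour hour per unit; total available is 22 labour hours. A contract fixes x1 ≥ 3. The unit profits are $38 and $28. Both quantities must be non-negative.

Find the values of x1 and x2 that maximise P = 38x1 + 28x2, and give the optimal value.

x1 = 3, x2 = 1, maximum P = 142

Feasible corners and P = 38x1 + 28x2:
  (22/7, 0) → P = 836/7
  (3, 0) → P = 114
  (3, 1) → P = 142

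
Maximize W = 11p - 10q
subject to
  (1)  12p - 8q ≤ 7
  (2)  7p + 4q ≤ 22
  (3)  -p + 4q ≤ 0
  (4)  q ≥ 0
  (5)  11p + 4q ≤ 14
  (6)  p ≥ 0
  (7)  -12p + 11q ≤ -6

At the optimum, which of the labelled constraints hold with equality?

(1) and (4)

Corner points and W = 11p - 10q:
  (7/10, 7/40) → W = 119/20
  (7/12, 0) → W = 77/12
  (24/37, 6/37) → W = 204/37
  (1/2, 0) → W = 11/2

The maximum is at (7/12, 0). Substituting into each constraint, equality holds for (1) and (4); the remaining constraints have slack.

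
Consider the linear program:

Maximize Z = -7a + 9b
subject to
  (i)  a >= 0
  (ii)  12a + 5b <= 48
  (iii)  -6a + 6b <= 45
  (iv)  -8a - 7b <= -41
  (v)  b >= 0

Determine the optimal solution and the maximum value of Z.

a = 21/34, b = 138/17, maximum Z = 2337/34

Extreme points and Z = -7a + 9b:
  (0, 15/2) → Z = 135/2
  (0, 41/7) → Z = 369/7
  (21/34, 138/17) → Z = 2337/34
  (131/44, 27/11) → Z = 5/4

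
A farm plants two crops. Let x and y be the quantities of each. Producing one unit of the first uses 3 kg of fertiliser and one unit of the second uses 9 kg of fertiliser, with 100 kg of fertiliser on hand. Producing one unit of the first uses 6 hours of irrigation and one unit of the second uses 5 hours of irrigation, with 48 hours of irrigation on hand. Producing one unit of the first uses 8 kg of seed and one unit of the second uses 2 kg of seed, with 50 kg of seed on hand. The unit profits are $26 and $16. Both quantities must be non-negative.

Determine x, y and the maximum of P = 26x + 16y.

Corner points and P = 26x + 16y:
  (0, 0) → P = 0
  (0, 48/5) → P = 768/5
  (25/4, 0) → P = 325/2
  (11/2, 3) → P = 191

At the optimal vertex, 6x + 5y = 48 and 8x + 2y = 50.
Solving simultaneously gives x = 11/2, y = 3.

x = 11/2, y = 3, maximum P = 191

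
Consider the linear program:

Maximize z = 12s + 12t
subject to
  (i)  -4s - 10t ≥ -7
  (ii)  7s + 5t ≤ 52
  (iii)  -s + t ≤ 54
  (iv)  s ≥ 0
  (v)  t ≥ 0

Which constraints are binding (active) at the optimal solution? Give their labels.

Extreme points and z = 12s + 12t:
  (0, 7/10) → z = 42/5
  (7/4, 0) → z = 21
  (0, 0) → z = 0

The maximum is at (7/4, 0). Substituting into each constraint, equality holds for (i) and (v); the remaining constraints have slack.

(i) and (v)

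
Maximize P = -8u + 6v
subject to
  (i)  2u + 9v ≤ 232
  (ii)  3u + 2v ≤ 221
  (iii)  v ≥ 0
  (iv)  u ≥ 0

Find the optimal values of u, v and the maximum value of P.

u = 0, v = 232/9, maximum P = 464/3

Feasible corners and P = -8u + 6v:
  (1525/23, 254/23) → P = -10676/23
  (0, 232/9) → P = 464/3
  (221/3, 0) → P = -1768/3
  (0, 0) → P = 0

The optimum lies where 2u + 9v = 232 and u = 0.
Solving simultaneously gives u = 0, v = 232/9.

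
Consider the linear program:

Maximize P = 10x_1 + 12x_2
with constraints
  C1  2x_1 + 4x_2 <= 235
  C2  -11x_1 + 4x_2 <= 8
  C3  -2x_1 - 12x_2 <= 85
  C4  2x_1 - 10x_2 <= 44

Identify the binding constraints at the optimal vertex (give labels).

C1 and C4

Extreme points and P = 10x_1 + 12x_2:
  (227/13, 2601/52) → P = 10073/13
  (1263/14, 191/14) → P = 7461/7
  (-128/51, -250/51) → P = -4280/51

The maximum is at (1263/14, 191/14). Substituting into each constraint, equality holds for C1 and C4; the remaining constraints have slack.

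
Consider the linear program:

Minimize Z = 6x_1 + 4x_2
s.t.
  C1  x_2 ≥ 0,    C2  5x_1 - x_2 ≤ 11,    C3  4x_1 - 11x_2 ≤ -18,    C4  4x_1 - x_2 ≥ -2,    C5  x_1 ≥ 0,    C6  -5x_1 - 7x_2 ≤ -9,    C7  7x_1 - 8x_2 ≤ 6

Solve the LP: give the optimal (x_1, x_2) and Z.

x_1 = 0, x_2 = 18/11, minimum Z = 72/11

Feasible corners and Z = 6x_1 + 4x_2:
  (139/51, 134/51) → Z = 1370/51
  (13, 54) → Z = 294
  (0, 18/11) → Z = 72/11
  (0, 2) → Z = 8

The optimum lies where 4x_1 - 11x_2 = -18 and x_1 = 0.
Solving simultaneously gives x_1 = 0, x_2 = 18/11.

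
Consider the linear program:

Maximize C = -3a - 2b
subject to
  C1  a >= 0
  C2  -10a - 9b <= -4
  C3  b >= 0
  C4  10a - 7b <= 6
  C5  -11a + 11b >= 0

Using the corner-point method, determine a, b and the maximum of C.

The feasible region is unbounded (it extends along (0, 1), (7, 10)), but C strictly decreases along every unbounded feasible direction, so there is no improving ray and the maximum is attained at a vertex.

a = 0, b = 4/9, maximum C = -8/9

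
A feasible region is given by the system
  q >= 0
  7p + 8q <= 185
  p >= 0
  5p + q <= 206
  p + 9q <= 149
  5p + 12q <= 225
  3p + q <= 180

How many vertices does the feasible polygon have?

5

The feasible vertices (each the meet of two boundaries and inside every other half-plane) are:
  (185/7, 0)
  (0, 0)
  (105/11, 325/22)
  (0, 149/9)
  (79/11, 520/33)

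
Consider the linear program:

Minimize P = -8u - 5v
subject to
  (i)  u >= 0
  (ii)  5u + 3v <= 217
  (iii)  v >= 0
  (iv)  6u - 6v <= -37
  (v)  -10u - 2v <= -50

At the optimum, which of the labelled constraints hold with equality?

Extreme points and P = -8u - 5v:
  (0, 217/3) → P = -1085/3
  (0, 25) → P = -125
  (397/16, 1487/48) → P = -16963/48
  (113/36, 335/36) → P = -2579/36

The minimum is at (0, 217/3). Substituting into each constraint, equality holds for (i) and (ii); the remaining constraints have slack.

(i) and (ii)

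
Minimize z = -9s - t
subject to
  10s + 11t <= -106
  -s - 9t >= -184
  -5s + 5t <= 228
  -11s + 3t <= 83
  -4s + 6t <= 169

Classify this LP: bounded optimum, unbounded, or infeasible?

unbounded

From the feasible point (-1231/151, -336/151), moving in the direction (11, -10) keeps every constraint satisfied while z decreases without bound.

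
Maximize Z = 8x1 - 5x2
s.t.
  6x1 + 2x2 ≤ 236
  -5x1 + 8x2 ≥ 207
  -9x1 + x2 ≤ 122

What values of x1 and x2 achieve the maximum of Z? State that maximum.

Corner points and Z = 8x1 - 5x2:
  (737/29, 1211/29) → Z = -159/29
  (-1/3, 119) → Z = -1793/3
  (-769/67, 1253/67) → Z = -12417/67

At the optimal vertex, 6x1 + 2x2 = 236 and -5x1 + 8x2 = 207.
Solving simultaneously gives x1 = 737/29, x2 = 1211/29.

x1 = 737/29, x2 = 1211/29, maximum Z = -159/29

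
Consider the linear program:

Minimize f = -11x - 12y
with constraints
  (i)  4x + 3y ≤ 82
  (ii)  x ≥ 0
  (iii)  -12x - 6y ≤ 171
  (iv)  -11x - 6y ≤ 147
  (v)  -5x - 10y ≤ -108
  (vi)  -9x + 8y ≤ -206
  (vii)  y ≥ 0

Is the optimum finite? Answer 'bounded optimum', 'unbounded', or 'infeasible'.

The boundaries 4x + 3y = 82 and x = 0 meet at (0, 82/3), but that point violates -9x + 8y ≤ -206. Every candidate vertex is excluded by some other constraint, so the feasible region is empty.

infeasible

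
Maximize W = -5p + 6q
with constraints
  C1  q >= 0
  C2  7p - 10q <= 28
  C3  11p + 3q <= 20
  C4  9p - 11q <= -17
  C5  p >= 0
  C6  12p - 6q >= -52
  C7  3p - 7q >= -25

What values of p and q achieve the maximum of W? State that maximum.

p = 0, q = 25/7, maximum W = 150/7

Extreme points and W = -5p + 6q:
  (169/148, 367/148) → W = 1357/148
  (65/86, 335/86) → W = 1685/86
  (0, 17/11) → W = 102/11
  (0, 25/7) → W = 150/7

At the optimal vertex, p = 0 and 3p - 7q = -25.
Solving simultaneously gives p = 0, q = 25/7.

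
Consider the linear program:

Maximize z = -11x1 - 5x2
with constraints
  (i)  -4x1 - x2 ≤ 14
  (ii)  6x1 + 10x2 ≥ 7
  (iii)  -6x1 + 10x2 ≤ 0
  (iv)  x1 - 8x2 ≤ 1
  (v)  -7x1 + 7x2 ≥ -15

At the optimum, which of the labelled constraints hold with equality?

(ii) and (iii)

Corner points and z = -11x1 - 5x2:
  (7/12, 7/20) → z = -49/6
  (33/29, 1/58) → z = -731/58
  (75/14, 45/14) → z = -75
  (113/49, 8/49) → z = -1283/49

The maximum is at (7/12, 7/20). Substituting into each constraint, equality holds for (ii) and (iii); the remaining constraints have slack.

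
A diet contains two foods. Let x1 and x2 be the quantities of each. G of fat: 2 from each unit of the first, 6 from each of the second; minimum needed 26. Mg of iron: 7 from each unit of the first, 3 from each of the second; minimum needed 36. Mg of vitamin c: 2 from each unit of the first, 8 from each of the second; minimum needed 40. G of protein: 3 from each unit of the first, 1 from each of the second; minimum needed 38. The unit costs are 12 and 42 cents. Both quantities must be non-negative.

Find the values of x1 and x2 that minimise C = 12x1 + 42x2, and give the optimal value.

x1 = 12, x2 = 2, minimum C = 228

Feasible corners and C = 12x1 + 42x2:
  (0, 38) → C = 1596
  (20, 0) → C = 240
  (12, 2) → C = 228
The feasible region is unbounded (it extends along (0, 1), (1, 0)), but C strictly increases along every unbounded feasible direction, so there is no improving ray and the minimum is attained at a vertex.

The binding constraints are 2x1 + 8x2 = 40 and 3x1 + x2 = 38.
Solving simultaneously gives x1 = 12, x2 = 2.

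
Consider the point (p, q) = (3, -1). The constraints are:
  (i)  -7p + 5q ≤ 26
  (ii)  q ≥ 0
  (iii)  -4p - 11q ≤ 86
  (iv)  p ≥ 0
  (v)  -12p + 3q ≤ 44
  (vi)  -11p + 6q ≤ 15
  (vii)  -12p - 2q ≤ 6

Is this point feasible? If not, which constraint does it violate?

Constraint (ii): q = -1, which is not ≥ 0. All other constraints are satisfied.

not feasible — violates (ii)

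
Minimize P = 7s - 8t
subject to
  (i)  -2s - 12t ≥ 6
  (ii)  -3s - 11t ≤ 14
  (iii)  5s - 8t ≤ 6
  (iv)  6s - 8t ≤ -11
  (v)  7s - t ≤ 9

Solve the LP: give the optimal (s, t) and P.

s = -51/7, t = 5/7, minimum P = -397/7

Corner points and P = 7s - 8t:
  (-51/7, 5/7) → P = -397/7
  (-45/22, -7/44) → P = -287/22
  (-233/90, -17/30) → P = -1223/90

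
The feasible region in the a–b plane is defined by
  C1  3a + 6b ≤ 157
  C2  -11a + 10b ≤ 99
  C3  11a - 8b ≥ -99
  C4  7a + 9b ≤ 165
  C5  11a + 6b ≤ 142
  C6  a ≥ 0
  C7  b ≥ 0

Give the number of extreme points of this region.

Of the 21 pairwise boundary intersections, those satisfying every inequality are:
  (759/169, 2508/169)
  (0, 99/10)
  (96/19, 821/57)
  (142/11, 0)
  (0, 0)

5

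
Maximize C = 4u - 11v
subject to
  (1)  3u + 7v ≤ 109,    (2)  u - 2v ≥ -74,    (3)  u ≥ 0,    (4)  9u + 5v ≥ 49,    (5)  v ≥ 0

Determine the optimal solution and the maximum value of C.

The optimum lies where 3u + 7v = 109 and v = 0.
Solving simultaneously gives u = 109/3, v = 0.

u = 109/3, v = 0, maximum C = 436/3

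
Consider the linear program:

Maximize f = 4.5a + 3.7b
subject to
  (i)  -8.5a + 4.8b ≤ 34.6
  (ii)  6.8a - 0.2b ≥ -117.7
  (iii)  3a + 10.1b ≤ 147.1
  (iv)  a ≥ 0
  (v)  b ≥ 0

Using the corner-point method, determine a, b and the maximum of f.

a = 1471/30, b = 0, maximum f = 4413/20

Extreme points and f = 4.5a + 3.7b:
  (35662/10025, 27083/2005) → f = 1323029/20050
  (0, 173/24) → f = 6401/240
  (1471/30, 0) → f = 4413/20
  (0, 0) → f = 0

The optimum lies where 3a + 10.1b = 147.1 and b = 0.
Solving simultaneously gives a = 1471/30, b = 0.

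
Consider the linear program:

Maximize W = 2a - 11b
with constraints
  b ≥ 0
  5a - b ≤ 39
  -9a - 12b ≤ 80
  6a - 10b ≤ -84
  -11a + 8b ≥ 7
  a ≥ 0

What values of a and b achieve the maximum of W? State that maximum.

Vertices and W = 2a - 11b:
  (11, 16) → W = -154
  (301/31, 441/31) → W = -4249/31
  (0, 42/5) → W = -462/5
The feasible region is unbounded (it extends along (0, 1), (1, 5)), but W strictly decreases along every unbounded feasible direction, so there is no improving ray and the maximum is attained at a vertex.

The binding constraints are 6a - 10b = -84 and a = 0.
Solving simultaneously gives a = 0, b = 42/5.

a = 0, b = 42/5, maximum W = -462/5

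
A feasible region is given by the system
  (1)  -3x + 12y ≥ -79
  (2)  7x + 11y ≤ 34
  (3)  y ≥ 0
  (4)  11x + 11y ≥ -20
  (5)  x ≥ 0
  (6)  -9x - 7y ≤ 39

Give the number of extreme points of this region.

Intersecting each pair of boundary lines and keeping only the points that satisfy every inequality leaves:
  (34/7, 0)
  (0, 34/11)
  (0, 0)

3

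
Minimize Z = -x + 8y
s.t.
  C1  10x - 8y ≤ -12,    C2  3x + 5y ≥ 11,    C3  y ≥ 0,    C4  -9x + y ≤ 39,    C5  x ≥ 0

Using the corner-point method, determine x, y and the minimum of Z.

x = 14/37, y = 73/37, minimum Z = 570/37

The feasible region is unbounded (it extends along (4, 5), (1, 9)), but Z strictly increases along every unbounded feasible direction, so there is no improving ray and the minimum is attained at a vertex.

The optimum lies where 10x - 8y = -12 and 3x + 5y = 11.
Solving simultaneously gives x = 14/37, y = 73/37.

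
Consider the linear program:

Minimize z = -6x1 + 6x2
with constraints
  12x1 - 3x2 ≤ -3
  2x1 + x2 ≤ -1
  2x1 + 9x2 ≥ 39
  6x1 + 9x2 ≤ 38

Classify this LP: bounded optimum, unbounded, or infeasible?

bounded optimum

Feasible corners and z = -6x1 + 6x2:
  (-3, 5) → z = 48
  (-47/12, 41/6) → z = 129/2
The feasible region has finitely many vertices and no improving ray; the minimum is 48 at (-3, 5).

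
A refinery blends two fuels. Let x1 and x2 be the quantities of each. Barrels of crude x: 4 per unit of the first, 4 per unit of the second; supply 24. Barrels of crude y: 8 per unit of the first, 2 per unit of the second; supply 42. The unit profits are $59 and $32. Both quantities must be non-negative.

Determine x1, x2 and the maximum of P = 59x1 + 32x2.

x1 = 5, x2 = 1, maximum P = 327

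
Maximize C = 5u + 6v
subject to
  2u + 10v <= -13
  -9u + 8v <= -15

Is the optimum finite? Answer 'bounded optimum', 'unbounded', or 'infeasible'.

unbounded

From the feasible point (23/53, -147/106), moving in the direction (10, -2) keeps every constraint satisfied while C increases without bound.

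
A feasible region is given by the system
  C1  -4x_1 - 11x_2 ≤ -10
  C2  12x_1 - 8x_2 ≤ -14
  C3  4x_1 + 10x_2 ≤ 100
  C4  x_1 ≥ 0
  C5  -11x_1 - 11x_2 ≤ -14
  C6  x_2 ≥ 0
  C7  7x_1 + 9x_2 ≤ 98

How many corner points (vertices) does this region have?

The feasible vertices (each the meet of two boundaries and inside every other half-plane) are:
  (0, 7/4)
  (329/82, 637/82)
  (0, 10)
  (40/17, 154/17)

4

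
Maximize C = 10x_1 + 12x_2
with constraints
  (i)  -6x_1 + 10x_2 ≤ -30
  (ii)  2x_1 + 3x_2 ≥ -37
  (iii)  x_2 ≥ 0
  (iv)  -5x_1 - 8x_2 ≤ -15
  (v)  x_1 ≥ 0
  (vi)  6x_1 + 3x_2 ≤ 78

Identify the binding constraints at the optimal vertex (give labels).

Vertices and C = 10x_1 + 12x_2:
  (5, 0) → C = 50
  (145/13, 48/13) → C = 2026/13
  (13, 0) → C = 130

The maximum is at (145/13, 48/13). Substituting into each constraint, equality holds for (i) and (vi); the remaining constraints have slack.

(i) and (vi)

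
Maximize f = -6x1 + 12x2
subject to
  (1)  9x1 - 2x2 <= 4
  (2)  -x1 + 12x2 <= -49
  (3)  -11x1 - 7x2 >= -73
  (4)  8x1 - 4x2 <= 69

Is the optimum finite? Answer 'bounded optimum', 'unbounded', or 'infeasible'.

unbounded

From the feasible point (-25/53, -437/106), moving in the direction (-12, -1) keeps every constraint satisfied while f increases without bound.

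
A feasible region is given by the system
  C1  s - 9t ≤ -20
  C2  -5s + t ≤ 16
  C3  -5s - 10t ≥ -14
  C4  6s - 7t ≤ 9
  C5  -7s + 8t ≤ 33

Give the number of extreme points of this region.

3

Of the 10 pairwise boundary intersections, those satisfying every inequality are:
  (-74/55, 114/55)
  (-137/55, 107/55)
  (-109/55, 263/110)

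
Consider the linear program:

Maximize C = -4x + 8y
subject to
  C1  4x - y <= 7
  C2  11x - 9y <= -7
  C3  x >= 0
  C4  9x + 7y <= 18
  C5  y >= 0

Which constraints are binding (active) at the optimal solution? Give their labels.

C3 and C4

Corner points and C = -4x + 8y:
  (0, 7/9) → C = 56/9
  (113/158, 261/158) → C = 818/79
  (0, 18/7) → C = 144/7

The maximum is at (0, 18/7). Substituting into each constraint, equality holds for C3 and C4; the remaining constraints have slack.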